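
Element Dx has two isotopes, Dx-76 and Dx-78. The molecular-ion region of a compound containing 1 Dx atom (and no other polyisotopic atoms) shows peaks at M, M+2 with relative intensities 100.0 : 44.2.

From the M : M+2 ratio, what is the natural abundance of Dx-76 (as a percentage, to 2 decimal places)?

69.35%

If p is the fraction of Dx that is Dx-76, then I(M+2)/I(M) = [C(1,1)·p^0·(1−p)] / p^1 = 1·(1−p)/p = 44.2/100.0 = 0.4420
(1−p)/p = 0.4420/1 = 0.4420  ⇒  p = 1/(1 + 0.4420) = 0.6935
Dx-76: 69.35%, Dx-78: 30.65%.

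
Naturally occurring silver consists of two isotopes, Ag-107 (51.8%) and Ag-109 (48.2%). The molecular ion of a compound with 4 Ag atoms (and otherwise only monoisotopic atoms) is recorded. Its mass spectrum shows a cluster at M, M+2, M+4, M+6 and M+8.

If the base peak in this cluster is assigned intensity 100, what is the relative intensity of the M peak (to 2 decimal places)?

Term probabilities: M 0.0720, M+2 0.2680, M+4 0.3740, M+6 0.2320, M+8 0.0540. Base peak = M+4.
P(M+4) = C(4,2) × 0.518^2 × 0.482^2 = 6 × 0.268324 × 0.232324 = 0.374029 (base)
P(M) = C(4,0) × 0.518^4 × 0.482^0 = 1 × 0.07199777 × 1.0000 = 0.071998
Relative intensity = 0.071998 / 0.374029 × 100 = 19.25

19.25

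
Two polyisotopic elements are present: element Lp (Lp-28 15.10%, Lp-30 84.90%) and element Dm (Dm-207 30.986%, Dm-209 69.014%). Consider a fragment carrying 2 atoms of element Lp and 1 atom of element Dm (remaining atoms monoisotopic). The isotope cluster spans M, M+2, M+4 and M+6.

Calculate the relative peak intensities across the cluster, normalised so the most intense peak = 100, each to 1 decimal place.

Element Lp pattern (n=2): 0.022801 : 0.256398 : 0.720801
Element Dm pattern (n=1): 0.30986 : 0.69014
Convolve the two distributions (both contribute in 2-u steps):
  M: 0.022801×0.30986 = 0.007065
  M+2: 0.022801×0.69014 + 0.256398×0.30986 = 0.095183
  M+4: 0.256398×0.69014 + 0.720801×0.30986 = 0.400298
  M+6: 0.720801×0.69014 = 0.497454
Scale to base peak (0.497454) = 100: 1.4 : 19.1 : 80.5 : 100.0

1.4 : 19.1 : 80.5 : 100.0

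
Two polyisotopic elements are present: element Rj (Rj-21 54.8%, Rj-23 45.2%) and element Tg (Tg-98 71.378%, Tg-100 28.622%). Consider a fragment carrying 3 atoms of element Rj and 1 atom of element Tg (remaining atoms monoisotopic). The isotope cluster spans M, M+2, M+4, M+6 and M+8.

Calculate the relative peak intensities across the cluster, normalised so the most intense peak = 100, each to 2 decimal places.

Element Rj pattern (n=3): 0.16456659 : 0.40721222 : 0.33587578 : 0.09234541
Element Tg pattern (n=1): 0.71378 : 0.28622
Convolve the two distributions (both contribute in 2-u steps):
  M: 0.16456659×0.71378 = 0.117464
  M+2: 0.16456659×0.28622 + 0.40721222×0.71378 = 0.337762
  M+4: 0.40721222×0.28622 + 0.33587578×0.71378 = 0.356294
  M+6: 0.33587578×0.28622 + 0.09234541×0.71378 = 0.162049
  M+8: 0.09234541×0.28622 = 0.026431
Scale to base peak (0.356294) = 100: 32.97 : 94.80 : 100.00 : 45.48 : 7.42

32.97 : 94.80 : 100.00 : 45.48 : 7.42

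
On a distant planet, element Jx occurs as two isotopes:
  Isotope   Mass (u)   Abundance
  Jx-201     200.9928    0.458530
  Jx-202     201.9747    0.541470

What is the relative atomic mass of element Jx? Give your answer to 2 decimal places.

201.52 u

Ar = Σ fᵢ·mᵢ = 0.458530 × 200.9928 + 0.541470 × 201.9747
= 92.16123 + 109.36324 = 201.52447 u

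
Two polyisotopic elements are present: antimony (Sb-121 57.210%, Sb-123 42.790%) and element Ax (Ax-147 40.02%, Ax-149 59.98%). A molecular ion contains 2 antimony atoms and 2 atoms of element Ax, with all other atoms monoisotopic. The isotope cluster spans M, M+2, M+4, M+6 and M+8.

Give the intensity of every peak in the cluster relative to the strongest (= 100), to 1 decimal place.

Antimony pattern (n=2): 0.32729841 : 0.48960318 : 0.18309841
Element Ax pattern (n=2): 0.16016004 : 0.48007992 : 0.35976004
Convolve the two distributions (both contribute in 2-u steps):
  M: 0.32729841×0.16016004 = 0.052420
  M+2: 0.32729841×0.48007992 + 0.48960318×0.16016004 = 0.235544
  M+4: 0.32729841×0.35976004 + 0.48960318×0.48007992 + 0.18309841×0.16016004 = 0.382123
  M+6: 0.48960318×0.35976004 + 0.18309841×0.48007992 = 0.264042
  M+8: 0.18309841×0.35976004 = 0.065871
Scale to base peak (0.382123) = 100: 13.7 : 61.6 : 100.0 : 69.1 : 17.2

13.7 : 61.6 : 100.0 : 69.1 : 17.2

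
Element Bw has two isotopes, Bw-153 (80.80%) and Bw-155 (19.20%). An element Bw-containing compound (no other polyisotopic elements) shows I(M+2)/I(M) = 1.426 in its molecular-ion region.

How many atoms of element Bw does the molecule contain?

With n Bw atoms, P(M+2)/P(M) = C(n,1)·p^(n−1)q / p^n = n·q/p = n · 0.1920/0.8080.
n = 1.426 × 0.8080/0.1920 = 6.00 ≈ 6

6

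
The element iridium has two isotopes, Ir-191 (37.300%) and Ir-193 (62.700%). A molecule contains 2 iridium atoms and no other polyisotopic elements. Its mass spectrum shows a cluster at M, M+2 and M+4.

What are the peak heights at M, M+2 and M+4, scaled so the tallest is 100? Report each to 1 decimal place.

29.7 : 100.0 : 84.0

Expanding (0.37300 + 0.62700)^2:
P(M) = 0.37300^2 = 0.139129
P(M+2) = 2 × 0.37300^1 × 0.62700^1 = 0.467742
P(M+4) = 0.62700^2 = 0.393129
The M+2 peak is largest (0.467742); scaling to 100 gives 29.7 : 100.0 : 84.0.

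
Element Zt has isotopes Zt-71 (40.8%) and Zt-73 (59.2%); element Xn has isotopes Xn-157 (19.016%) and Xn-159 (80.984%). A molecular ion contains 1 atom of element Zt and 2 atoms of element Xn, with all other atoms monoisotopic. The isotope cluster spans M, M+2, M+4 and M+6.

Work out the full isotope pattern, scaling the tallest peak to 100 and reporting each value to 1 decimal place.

3.3 : 32.7 : 100.0 : 86.3

Element Zt pattern (n=1): 0.4080 : 0.5920
Element Xn pattern (n=2): 0.03616083 : 0.30799835 : 0.65584083
Convolve the two distributions (both contribute in 2-u steps):
  M: 0.4080×0.03616083 = 0.014754
  M+2: 0.4080×0.30799835 + 0.5920×0.03616083 = 0.147071
  M+4: 0.4080×0.65584083 + 0.5920×0.30799835 = 0.449918
  M+6: 0.5920×0.65584083 = 0.388258
Scale to base peak (0.449918) = 100: 3.3 : 32.7 : 100.0 : 86.3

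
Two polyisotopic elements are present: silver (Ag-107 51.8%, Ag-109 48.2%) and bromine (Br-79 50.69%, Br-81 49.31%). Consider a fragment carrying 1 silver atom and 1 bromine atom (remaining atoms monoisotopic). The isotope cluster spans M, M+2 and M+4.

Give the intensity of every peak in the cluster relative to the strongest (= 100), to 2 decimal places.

52.54 : 100.00 : 47.56

Silver pattern (n=1): 0.5180 : 0.4820
Bromine pattern (n=1): 0.5069 : 0.4931
Convolve the two distributions (both contribute in 2-u steps):
  M: 0.5180×0.5069 = 0.262574
  M+2: 0.5180×0.4931 + 0.4820×0.5069 = 0.499752
  M+4: 0.4820×0.4931 = 0.237674
Scale to base peak (0.499752) = 100: 52.54 : 100.00 : 47.56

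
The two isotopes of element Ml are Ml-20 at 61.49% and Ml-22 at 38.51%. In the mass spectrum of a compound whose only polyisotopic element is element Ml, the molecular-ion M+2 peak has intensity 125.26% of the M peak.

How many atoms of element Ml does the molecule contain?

2

For n independent Ml atoms, I(M+2)/I(M) = n · (abundance Ml-22) / (abundance Ml-20) = n · 0.3851/0.6149.
n = 1.2526 × 0.6149/0.3851 = 2.00 ≈ 2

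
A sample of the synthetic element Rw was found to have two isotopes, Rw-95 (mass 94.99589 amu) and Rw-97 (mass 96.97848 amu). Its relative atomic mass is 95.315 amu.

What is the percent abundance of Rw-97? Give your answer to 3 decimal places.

With x = fraction of Rw-95 (so Rw-97 is 1 − x):
94.99589·x + 96.97848·(1 − x) = 95.315
(94.99589 − 96.97848)·x = 95.315 − 96.97848
x = -1.66348 / -1.98259 = 0.83904 → 83.904% Rw-95, 16.096% Rw-97.

16.096%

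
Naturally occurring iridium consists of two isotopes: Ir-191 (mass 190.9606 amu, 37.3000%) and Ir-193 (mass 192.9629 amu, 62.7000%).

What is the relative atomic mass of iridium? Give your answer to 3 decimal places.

192.216 amu

The abundance-weighted mean is 0.373000 × 190.9606 + 0.627000 × 192.9629
= 71.22830 + 120.98774 = 192.21604 amu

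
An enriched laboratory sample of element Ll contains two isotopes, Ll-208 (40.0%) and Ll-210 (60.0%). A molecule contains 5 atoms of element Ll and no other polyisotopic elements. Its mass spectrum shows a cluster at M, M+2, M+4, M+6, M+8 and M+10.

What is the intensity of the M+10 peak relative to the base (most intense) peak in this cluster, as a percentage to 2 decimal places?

22.50%

(0.400 + 0.600)^5 gives M 0.0102, M+2 0.0768, M+4 0.2304, M+6 0.3456, M+8 0.2592, M+10 0.0778; the largest is M+6.
P(M+6) = C(5,3) × 0.400^2 × 0.600^3 = 10 × 0.1600 × 0.2160 = 0.345600 (base)
P(M+10) = C(5,5) × 0.400^0 × 0.600^5 = 1 × 1.0000 × 0.07776 = 0.077760
Relative intensity = 0.077760 / 0.345600 × 100 = 22.50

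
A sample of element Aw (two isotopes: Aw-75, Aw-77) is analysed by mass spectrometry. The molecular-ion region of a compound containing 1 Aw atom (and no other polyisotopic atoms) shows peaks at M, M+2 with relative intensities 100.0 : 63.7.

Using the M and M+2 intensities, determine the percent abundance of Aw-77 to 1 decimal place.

38.9%

Let p = fractional abundance of Aw-75. I(M+2)/I(M) = [C(1,1)·p^0·(1−p)] / p^1 = 1·(1−p)/p = 63.7/100.0 = 0.6370
(1−p)/p = 0.6370/1 = 0.6370  ⇒  p = 1/(1 + 0.6370) = 0.6109
Aw-75: 61.1%, Aw-77: 38.9%.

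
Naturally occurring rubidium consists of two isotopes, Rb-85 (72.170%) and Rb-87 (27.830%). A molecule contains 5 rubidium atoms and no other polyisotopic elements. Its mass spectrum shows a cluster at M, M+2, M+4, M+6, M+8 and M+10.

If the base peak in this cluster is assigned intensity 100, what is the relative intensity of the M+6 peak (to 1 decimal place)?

(0.72170 + 0.27830)^5 gives M 0.1958, M+2 0.3775, M+4 0.2911, M+6 0.1123, M+8 0.0216, M+10 0.0017; the largest is M+2.
P(M+2) = C(5,1) × 0.72170^4 × 0.27830^1 = 5 × 0.27128565 × 0.2783 = 0.377494 (base)
P(M+6) = C(5,3) × 0.72170^2 × 0.27830^3 = 10 × 0.52085089 × 0.02155458 = 0.112267
Relative intensity = 0.112267 / 0.377494 × 100 = 29.7

29.7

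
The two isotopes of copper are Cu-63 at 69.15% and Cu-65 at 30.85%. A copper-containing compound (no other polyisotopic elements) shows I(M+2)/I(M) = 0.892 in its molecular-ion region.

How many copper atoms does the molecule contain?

The M+2/M ratio from n Cu atoms is n · q/p = n · 0.3085/0.6915.
n = 0.892 × 0.6915/0.3085 = 2.00 ≈ 2

2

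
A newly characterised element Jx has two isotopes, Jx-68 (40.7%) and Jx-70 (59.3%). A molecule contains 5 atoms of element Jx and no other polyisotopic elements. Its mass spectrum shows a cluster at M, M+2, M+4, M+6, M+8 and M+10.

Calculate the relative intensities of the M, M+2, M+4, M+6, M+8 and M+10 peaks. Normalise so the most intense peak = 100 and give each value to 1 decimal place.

Expanding (0.407 + 0.593)^5:
P(M) = 0.407^5 = 0.011168
P(M+2) = 5 × 0.407^4 × 0.593^1 = 0.081358
P(M+4) = 10 × 0.407^3 × 0.593^2 = 0.237079
P(M+6) = 10 × 0.407^2 × 0.593^3 = 0.345424
P(M+8) = 5 × 0.407^1 × 0.593^4 = 0.251642
P(M+10) = 0.593^5 = 0.073329
The M+6 peak is largest (0.345424); scaling to 100 gives 3.2 : 23.6 : 68.6 : 100.0 : 72.9 : 21.2.

3.2 : 23.6 : 68.6 : 100.0 : 72.9 : 21.2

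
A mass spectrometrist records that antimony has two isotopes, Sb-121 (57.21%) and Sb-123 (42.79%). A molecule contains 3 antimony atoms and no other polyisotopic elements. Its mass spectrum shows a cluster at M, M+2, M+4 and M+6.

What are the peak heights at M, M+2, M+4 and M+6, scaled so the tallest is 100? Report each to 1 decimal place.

Each Sb atom is independently Sb-121 (p = 0.5721) or Sb-123 (q = 0.4279); the cluster is the binomial expansion (p + q)^3.
P(M) = 0.5721^3 = 0.187247
P(M+2) = 3 × 0.5721^2 × 0.4279^1 = 0.420153
P(M+4) = 3 × 0.5721^1 × 0.4279^2 = 0.314252
P(M+6) = 0.4279^3 = 0.078348
The M+2 peak is largest (0.420153); scaling to 100 gives 44.6 : 100.0 : 74.8 : 18.6.

44.6 : 100.0 : 74.8 : 18.6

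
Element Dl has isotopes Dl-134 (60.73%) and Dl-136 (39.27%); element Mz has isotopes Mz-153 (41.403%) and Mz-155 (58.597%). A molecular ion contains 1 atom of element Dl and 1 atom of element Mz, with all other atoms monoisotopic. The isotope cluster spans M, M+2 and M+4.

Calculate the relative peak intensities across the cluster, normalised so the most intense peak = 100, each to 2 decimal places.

48.50 : 100.00 : 44.38

Element Dl pattern (n=1): 0.6073 : 0.3927
Element Mz pattern (n=1): 0.41403 : 0.58597
Convolve the two distributions (both contribute in 2-u steps):
  M: 0.6073×0.41403 = 0.251440
  M+2: 0.6073×0.58597 + 0.3927×0.41403 = 0.518449
  M+4: 0.3927×0.58597 = 0.230110
Scale to base peak (0.518449) = 100: 48.50 : 100.00 : 44.38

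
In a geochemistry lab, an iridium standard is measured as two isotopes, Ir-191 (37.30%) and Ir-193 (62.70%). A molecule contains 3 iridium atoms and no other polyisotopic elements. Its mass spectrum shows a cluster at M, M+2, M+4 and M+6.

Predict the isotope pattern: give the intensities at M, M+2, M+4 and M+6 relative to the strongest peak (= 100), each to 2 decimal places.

The 3 Ir atoms are independent, so intensities follow the terms of (0.3730 + 0.6270)^3.
P(M) = 0.3730^3 = 0.051895
P(M+2) = 3 × 0.3730^2 × 0.6270^1 = 0.261702
P(M+4) = 3 × 0.3730^1 × 0.6270^2 = 0.439911
P(M+6) = 0.6270^3 = 0.246492
The M+4 peak is largest (0.439911); scaling to 100 gives 11.80 : 59.49 : 100.00 : 56.03.

11.80 : 59.49 : 100.00 : 56.03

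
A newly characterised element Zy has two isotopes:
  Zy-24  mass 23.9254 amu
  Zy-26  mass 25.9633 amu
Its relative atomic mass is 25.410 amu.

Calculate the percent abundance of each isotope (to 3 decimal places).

Writing the weighted mean with unknown fraction x of Zy-24:
23.9254·x + 25.9633·(1 − x) = 25.410
(23.9254 − 25.9633)·x = 25.410 − 25.9633
x = -0.5533 / -2.0379 = 0.27150 → 27.150% Zy-24, 72.850% Zy-26.

Zy-24: 27.150%, Zy-26: 72.850%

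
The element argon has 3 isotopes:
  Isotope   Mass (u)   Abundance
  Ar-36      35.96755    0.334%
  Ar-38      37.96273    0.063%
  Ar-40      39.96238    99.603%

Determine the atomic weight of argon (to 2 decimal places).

39.95 u

Weight each isotope mass by its fractional abundance: 0.00334 × 35.96755 + 0.00063 × 37.96273 + 0.99603 × 39.96238
= 0.120132 + 0.023917 + 39.803729 = 39.947778 u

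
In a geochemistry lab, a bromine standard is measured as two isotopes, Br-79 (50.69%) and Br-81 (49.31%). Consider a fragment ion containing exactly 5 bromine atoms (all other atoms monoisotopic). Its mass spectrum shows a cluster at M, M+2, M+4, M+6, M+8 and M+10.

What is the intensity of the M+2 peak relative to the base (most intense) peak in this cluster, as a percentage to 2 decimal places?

Term probabilities: M 0.0335, M+2 0.1628, M+4 0.3167, M+6 0.3081, M+8 0.1498, M+10 0.0292. Base peak = M+4.
P(M+4) = C(5,2) × 0.5069^3 × 0.4931^2 = 10 × 0.13024674 × 0.24314761 = 0.316692 (base)
P(M+2) = C(5,1) × 0.5069^4 × 0.4931^1 = 5 × 0.06602207 × 0.4931 = 0.162777
Relative intensity = 0.162777 / 0.316692 × 100 = 51.40

51.40%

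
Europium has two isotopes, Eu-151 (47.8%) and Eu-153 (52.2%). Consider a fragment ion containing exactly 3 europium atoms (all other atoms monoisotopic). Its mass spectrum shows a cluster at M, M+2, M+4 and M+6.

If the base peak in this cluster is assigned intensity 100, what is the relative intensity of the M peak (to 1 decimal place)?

Term probabilities: M 0.1092, M+2 0.3578, M+4 0.3907, M+6 0.1422. Base peak = M+4.
P(M+4) = C(3,2) × 0.478^1 × 0.522^2 = 3 × 0.4780 × 0.272484 = 0.390742 (base)
P(M) = C(3,0) × 0.478^3 × 0.522^0 = 1 × 0.10921535 × 1.0000 = 0.109215
Relative intensity = 0.109215 / 0.390742 × 100 = 28.0

28.0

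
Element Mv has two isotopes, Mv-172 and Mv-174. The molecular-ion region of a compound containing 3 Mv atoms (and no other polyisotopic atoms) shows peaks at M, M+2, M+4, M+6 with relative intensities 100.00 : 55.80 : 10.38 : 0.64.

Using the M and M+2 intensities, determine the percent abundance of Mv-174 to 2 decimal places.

Write p for the Mv-172 fraction. I(M+2)/I(M) = [C(3,1)·p^2·(1−p)] / p^3 = 3·(1−p)/p = 55.80/100.00 = 0.5580
(1−p)/p = 0.5580/3 = 0.1860  ⇒  p = 1/(1 + 0.1860) = 0.8432
Mv-172: 84.32%, Mv-174: 15.68%.

15.68%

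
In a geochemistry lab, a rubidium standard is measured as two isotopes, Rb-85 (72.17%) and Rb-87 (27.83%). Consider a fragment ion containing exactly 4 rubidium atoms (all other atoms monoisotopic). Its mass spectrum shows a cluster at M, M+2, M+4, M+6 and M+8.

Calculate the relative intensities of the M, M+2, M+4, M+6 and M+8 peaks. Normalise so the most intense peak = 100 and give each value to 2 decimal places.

64.83 : 100.00 : 57.84 : 14.87 : 1.43

Each Rb atom is independently Rb-85 (p = 0.7217) or Rb-87 (q = 0.2783); the cluster is the binomial expansion (p + q)^4.
P(M) = 0.7217^4 = 0.271286
P(M+2) = 4 × 0.7217^3 × 0.2783^1 = 0.418450
P(M+4) = 6 × 0.7217^2 × 0.2783^2 = 0.242042
P(M+6) = 4 × 0.7217^1 × 0.2783^3 = 0.062224
P(M+8) = 0.2783^4 = 0.005999
The M+2 peak is largest (0.418450); scaling to 100 gives 64.83 : 100.00 : 57.84 : 14.87 : 1.43.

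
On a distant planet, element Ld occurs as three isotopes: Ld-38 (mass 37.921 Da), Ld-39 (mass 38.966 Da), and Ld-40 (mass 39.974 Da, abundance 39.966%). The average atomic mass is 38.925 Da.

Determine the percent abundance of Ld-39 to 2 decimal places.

17.56%

Let x and y be the fractions of Ld-38 and Ld-39. Then x + y = 1 − 0.39966 = 0.60034 and 37.921x + 38.966y = 38.925 − 0.39966×39.974 = 22.94899116.
Substituting: 37.921x + 38.966(0.60034 − x) = 22.94899116
(37.921 − 38.966)x = -0.44385728  ⇒  x = 0.42474, y = 0.17560
Ld-38: 42.47%, Ld-39: 17.56%.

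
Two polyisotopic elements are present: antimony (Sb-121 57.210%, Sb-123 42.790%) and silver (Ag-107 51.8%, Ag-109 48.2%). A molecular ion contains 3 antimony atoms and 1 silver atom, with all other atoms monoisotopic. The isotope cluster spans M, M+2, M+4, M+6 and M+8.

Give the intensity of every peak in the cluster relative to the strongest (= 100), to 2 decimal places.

Antimony pattern (n=3): 0.18724742 : 0.42015297 : 0.3142518 : 0.07834781
Silver pattern (n=1): 0.5180 : 0.4820
Convolve the two distributions (both contribute in 2-u steps):
  M: 0.18724742×0.5180 = 0.096994
  M+2: 0.18724742×0.4820 + 0.42015297×0.5180 = 0.307892
  M+4: 0.42015297×0.4820 + 0.3142518×0.5180 = 0.365296
  M+6: 0.3142518×0.4820 + 0.07834781×0.5180 = 0.192054
  M+8: 0.07834781×0.4820 = 0.037764
Scale to base peak (0.365296) = 100: 26.55 : 84.29 : 100.00 : 52.57 : 10.34

26.55 : 84.29 : 100.00 : 52.57 : 10.34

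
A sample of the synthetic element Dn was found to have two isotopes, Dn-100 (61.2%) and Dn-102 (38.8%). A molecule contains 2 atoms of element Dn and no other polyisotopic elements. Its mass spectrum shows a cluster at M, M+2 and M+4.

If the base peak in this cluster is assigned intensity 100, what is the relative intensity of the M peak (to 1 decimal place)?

78.9

Term probabilities: M 0.3745, M+2 0.4749, M+4 0.1505. Base peak = M+2.
P(M+2) = C(2,1) × 0.612^1 × 0.388^1 = 2 × 0.6120 × 0.3880 = 0.474912 (base)
P(M) = C(2,0) × 0.612^2 × 0.388^0 = 1 × 0.374544 × 1.0000 = 0.374544
Relative intensity = 0.374544 / 0.474912 × 100 = 78.9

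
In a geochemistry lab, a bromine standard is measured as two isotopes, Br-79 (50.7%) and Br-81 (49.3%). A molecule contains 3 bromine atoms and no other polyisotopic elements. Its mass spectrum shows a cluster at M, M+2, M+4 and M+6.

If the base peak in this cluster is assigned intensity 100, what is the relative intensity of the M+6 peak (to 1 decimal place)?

Binomial terms of (0.507 + 0.493)^3: M 0.1303, M+2 0.3802, M+4 0.3697, M+6 0.1198 → M+2 is the base peak.
P(M+2) = C(3,1) × 0.507^2 × 0.493^1 = 3 × 0.257049 × 0.4930 = 0.380175 (base)
P(M+6) = C(3,3) × 0.507^0 × 0.493^3 = 1 × 1.0000 × 0.11982316 = 0.119823
Relative intensity = 0.119823 / 0.380175 × 100 = 31.5

31.5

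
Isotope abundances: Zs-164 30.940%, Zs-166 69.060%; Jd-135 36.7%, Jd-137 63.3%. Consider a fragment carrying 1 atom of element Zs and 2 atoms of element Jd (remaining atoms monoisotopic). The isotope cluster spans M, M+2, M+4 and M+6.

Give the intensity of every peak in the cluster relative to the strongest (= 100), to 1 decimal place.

Element Zs pattern (n=1): 0.3094 : 0.6906
Element Jd pattern (n=2): 0.134689 : 0.464622 : 0.400689
Convolve the two distributions (both contribute in 2-u steps):
  M: 0.3094×0.134689 = 0.041673
  M+2: 0.3094×0.464622 + 0.6906×0.134689 = 0.236770
  M+4: 0.3094×0.400689 + 0.6906×0.464622 = 0.444841
  M+6: 0.6906×0.400689 = 0.276716
Scale to base peak (0.444841) = 100: 9.4 : 53.2 : 100.0 : 62.2

9.4 : 53.2 : 100.0 : 62.2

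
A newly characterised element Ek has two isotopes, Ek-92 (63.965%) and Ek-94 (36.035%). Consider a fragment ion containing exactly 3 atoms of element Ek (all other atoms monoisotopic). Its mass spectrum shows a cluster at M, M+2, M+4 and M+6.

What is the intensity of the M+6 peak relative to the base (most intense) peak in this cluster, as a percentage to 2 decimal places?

10.58%

(0.63965 + 0.36035)^3 gives M 0.2617, M+2 0.4423, M+4 0.2492, M+6 0.0468; the largest is M+2.
P(M+2) = C(3,1) × 0.63965^2 × 0.36035^1 = 3 × 0.40915212 × 0.36035 = 0.442314 (base)
P(M+6) = C(3,3) × 0.63965^0 × 0.36035^3 = 1 × 1.0000 × 0.04679221 = 0.046792
Relative intensity = 0.046792 / 0.442314 × 100 = 10.58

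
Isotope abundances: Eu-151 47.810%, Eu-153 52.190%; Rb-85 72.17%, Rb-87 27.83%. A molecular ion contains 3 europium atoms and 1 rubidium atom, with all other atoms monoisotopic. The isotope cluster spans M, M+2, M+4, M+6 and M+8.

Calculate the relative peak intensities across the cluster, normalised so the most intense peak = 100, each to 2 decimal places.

20.67 : 75.67 : 100.00 : 55.38 : 10.37

Europium pattern (n=3): 0.10928391 : 0.3578871 : 0.39067407 : 0.14215492
Rubidium pattern (n=1): 0.7217 : 0.2783
Convolve the two distributions (both contribute in 2-u steps):
  M: 0.10928391×0.7217 = 0.078870
  M+2: 0.10928391×0.2783 + 0.3578871×0.7217 = 0.288701
  M+4: 0.3578871×0.2783 + 0.39067407×0.7217 = 0.381549
  M+6: 0.39067407×0.2783 + 0.14215492×0.7217 = 0.211318
  M+8: 0.14215492×0.2783 = 0.039562
Scale to base peak (0.381549) = 100: 20.67 : 75.67 : 100.00 : 55.38 : 10.37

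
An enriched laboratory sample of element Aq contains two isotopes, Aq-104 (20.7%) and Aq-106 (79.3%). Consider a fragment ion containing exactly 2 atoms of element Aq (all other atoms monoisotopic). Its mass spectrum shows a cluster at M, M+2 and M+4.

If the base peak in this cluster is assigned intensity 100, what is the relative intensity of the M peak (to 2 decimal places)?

6.81

(0.207 + 0.793)^2 gives M 0.0428, M+2 0.3283, M+4 0.6288; the largest is M+4.
P(M+4) = C(2,2) × 0.207^0 × 0.793^2 = 1 × 1.0000 × 0.628849 = 0.628849 (base)
P(M) = C(2,0) × 0.207^2 × 0.793^0 = 1 × 0.042849 × 1.0000 = 0.042849
Relative intensity = 0.042849 / 0.628849 × 100 = 6.81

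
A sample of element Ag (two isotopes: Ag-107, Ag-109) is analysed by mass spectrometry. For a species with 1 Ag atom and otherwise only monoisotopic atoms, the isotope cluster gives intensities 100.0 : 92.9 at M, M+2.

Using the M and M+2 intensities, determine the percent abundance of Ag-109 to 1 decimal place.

Write p for the Ag-107 fraction. I(M+2)/I(M) = [C(1,1)·p^0·(1−p)] / p^1 = 1·(1−p)/p = 92.9/100.0 = 0.9290
(1−p)/p = 0.9290/1 = 0.9290  ⇒  p = 1/(1 + 0.9290) = 0.5184
Ag-107: 51.8%, Ag-109: 48.2%.

48.2%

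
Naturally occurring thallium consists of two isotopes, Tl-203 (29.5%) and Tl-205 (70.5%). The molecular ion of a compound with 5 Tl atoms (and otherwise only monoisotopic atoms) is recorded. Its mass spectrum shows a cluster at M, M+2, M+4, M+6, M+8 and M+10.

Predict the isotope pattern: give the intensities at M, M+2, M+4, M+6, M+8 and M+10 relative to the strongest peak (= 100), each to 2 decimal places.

0.61 : 7.33 : 35.02 : 83.69 : 100.00 : 47.80

Each Tl atom is independently Tl-203 (p = 0.295) or Tl-205 (q = 0.705); the cluster is the binomial expansion (p + q)^5.
P(M) = 0.295^5 = 0.002234
P(M+2) = 5 × 0.295^4 × 0.705^1 = 0.026696
P(M+4) = 10 × 0.295^3 × 0.705^2 = 0.127598
P(M+6) = 10 × 0.295^2 × 0.705^3 = 0.304938
P(M+8) = 5 × 0.295^1 × 0.705^4 = 0.364375
P(M+10) = 0.705^5 = 0.174159
The M+8 peak is largest (0.364375); scaling to 100 gives 0.61 : 7.33 : 35.02 : 83.69 : 100.00 : 47.80.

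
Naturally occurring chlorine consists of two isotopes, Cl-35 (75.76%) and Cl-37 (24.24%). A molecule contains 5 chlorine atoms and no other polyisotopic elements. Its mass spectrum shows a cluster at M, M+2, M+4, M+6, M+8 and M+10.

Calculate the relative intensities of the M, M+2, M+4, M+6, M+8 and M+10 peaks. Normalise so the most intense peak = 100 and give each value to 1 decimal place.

Expanding (0.7576 + 0.2424)^5:
P(M) = 0.7576^5 = 0.249574
P(M+2) = 5 × 0.7576^4 × 0.2424^1 = 0.399266
P(M+4) = 10 × 0.7576^3 × 0.2424^2 = 0.255497
P(M+6) = 10 × 0.7576^2 × 0.2424^3 = 0.081748
P(M+8) = 5 × 0.7576^1 × 0.2424^4 = 0.013078
P(M+10) = 0.2424^5 = 0.000837
The M+2 peak is largest (0.399266); scaling to 100 gives 62.5 : 100.0 : 64.0 : 20.5 : 3.3 : 0.2.

62.5 : 100.0 : 64.0 : 20.5 : 3.3 : 0.2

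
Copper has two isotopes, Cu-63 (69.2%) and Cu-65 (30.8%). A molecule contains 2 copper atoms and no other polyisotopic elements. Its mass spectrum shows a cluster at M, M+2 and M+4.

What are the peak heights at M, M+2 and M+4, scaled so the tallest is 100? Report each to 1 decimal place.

100.0 : 89.0 : 19.8

The 2 Cu atoms are independent, so intensities follow the terms of (0.692 + 0.308)^2.
P(M) = 0.692^2 = 0.478864
P(M+2) = 2 × 0.692^1 × 0.308^1 = 0.426272
P(M+4) = 0.308^2 = 0.094864
The M peak is largest (0.478864); scaling to 100 gives 100.0 : 89.0 : 19.8.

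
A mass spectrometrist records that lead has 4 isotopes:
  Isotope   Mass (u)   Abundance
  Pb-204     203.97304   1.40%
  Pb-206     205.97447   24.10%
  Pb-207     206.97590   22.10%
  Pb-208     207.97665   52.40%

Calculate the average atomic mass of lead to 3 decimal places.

Average mass = Σ (abundance × isotope mass) = 0.0140 × 203.97304 + 0.2410 × 205.97447 + 0.2210 × 206.97590 + 0.5240 × 207.97665
= 2.855623 + 49.639847 + 45.741674 + 108.979765 = 207.216909 u

207.217 u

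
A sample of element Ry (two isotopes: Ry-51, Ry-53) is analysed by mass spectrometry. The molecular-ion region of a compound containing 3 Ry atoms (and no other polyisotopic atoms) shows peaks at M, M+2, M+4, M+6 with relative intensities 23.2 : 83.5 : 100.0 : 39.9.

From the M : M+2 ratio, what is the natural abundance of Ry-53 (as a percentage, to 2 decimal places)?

54.54%

Write p for the Ry-51 fraction. I(M+2)/I(M) = [C(3,1)·p^2·(1−p)] / p^3 = 3·(1−p)/p = 83.5/23.2 = 3.5991
(1−p)/p = 3.5991/3 = 1.1997  ⇒  p = 1/(1 + 1.1997) = 0.4546
Ry-51: 45.46%, Ry-53: 54.54%.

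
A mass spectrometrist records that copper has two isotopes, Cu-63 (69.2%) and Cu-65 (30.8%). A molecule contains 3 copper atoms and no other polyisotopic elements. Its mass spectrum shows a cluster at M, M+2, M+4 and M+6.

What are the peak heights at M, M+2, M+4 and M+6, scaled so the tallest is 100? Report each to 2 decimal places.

74.89 : 100.00 : 44.51 : 6.60

The 3 Cu atoms are independent, so intensities follow the terms of (0.692 + 0.308)^3.
P(M) = 0.692^3 = 0.331374
P(M+2) = 3 × 0.692^2 × 0.308^1 = 0.442470
P(M+4) = 3 × 0.692^1 × 0.308^2 = 0.196938
P(M+6) = 0.308^3 = 0.029218
The M+2 peak is largest (0.442470); scaling to 100 gives 74.89 : 100.00 : 44.51 : 6.60.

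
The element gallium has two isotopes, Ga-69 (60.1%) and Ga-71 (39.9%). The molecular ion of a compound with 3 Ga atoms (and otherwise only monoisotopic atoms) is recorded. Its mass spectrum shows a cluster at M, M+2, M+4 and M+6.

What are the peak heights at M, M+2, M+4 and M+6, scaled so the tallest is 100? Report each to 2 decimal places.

The 3 Ga atoms are independent, so intensities follow the terms of (0.601 + 0.399)^3.
P(M) = 0.601^3 = 0.217082
P(M+2) = 3 × 0.601^2 × 0.399^1 = 0.432358
P(M+4) = 3 × 0.601^1 × 0.399^2 = 0.287039
P(M+6) = 0.399^3 = 0.063521
The M+2 peak is largest (0.432358); scaling to 100 gives 50.21 : 100.00 : 66.39 : 14.69.

50.21 : 100.00 : 66.39 : 14.69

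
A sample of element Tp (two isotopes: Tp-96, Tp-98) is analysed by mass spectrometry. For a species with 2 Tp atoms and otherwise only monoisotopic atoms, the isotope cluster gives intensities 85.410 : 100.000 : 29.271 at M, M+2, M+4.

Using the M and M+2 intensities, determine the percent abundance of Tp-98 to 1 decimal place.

36.9%

Write p for the Tp-96 fraction. I(M+2)/I(M) = [C(2,1)·p^1·(1−p)] / p^2 = 2·(1−p)/p = 100.000/85.410 = 1.1708
(1−p)/p = 1.1708/2 = 0.5854  ⇒  p = 1/(1 + 0.5854) = 0.6308
Tp-96: 63.1%, Tp-98: 36.9%.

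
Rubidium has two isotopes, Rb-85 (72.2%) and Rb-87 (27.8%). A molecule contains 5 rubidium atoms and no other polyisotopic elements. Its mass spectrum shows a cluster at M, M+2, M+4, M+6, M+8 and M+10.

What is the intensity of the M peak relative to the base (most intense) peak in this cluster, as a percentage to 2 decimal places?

51.94%

Binomial terms of (0.722 + 0.278)^5: M 0.1962, M+2 0.3777, M+4 0.2909, M+6 0.1120, M+8 0.0216, M+10 0.0017 → M+2 is the base peak.
P(M+2) = C(5,1) × 0.722^4 × 0.278^1 = 5 × 0.27173701 × 0.2780 = 0.377714 (base)
P(M) = C(5,0) × 0.722^5 × 0.278^0 = 1 × 0.19619412 × 1.0000 = 0.196194
Relative intensity = 0.196194 / 0.377714 × 100 = 51.94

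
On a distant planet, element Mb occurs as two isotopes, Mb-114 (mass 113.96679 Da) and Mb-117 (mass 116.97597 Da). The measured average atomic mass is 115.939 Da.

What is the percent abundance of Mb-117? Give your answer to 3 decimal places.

65.540%

Writing the weighted mean with unknown fraction x of Mb-114:
113.96679·x + 116.97597·(1 − x) = 115.939
(113.96679 − 116.97597)·x = 115.939 − 116.97597
x = -1.03697 / -3.00918 = 0.34460 → 34.460% Mb-114, 65.540% Mb-117.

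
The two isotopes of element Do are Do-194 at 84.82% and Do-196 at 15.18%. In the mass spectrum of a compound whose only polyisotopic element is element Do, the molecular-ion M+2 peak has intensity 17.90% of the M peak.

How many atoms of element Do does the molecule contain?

The M+2/M ratio from n Do atoms is n · q/p = n · 0.1518/0.8482.
n = 0.1790 × 0.8482/0.1518 = 1.00 ≈ 1

1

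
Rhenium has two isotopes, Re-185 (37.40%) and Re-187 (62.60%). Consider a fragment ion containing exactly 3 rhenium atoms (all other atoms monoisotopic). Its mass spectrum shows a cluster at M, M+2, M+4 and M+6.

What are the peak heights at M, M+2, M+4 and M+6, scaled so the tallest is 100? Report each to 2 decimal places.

The 3 Re atoms are independent, so intensities follow the terms of (0.3740 + 0.6260)^3.
P(M) = 0.3740^3 = 0.052314
P(M+2) = 3 × 0.3740^2 × 0.6260^1 = 0.262687
P(M+4) = 3 × 0.3740^1 × 0.6260^2 = 0.439685
P(M+6) = 0.6260^3 = 0.245314
The M+4 peak is largest (0.439685); scaling to 100 gives 11.90 : 59.74 : 100.00 : 55.79.

11.90 : 59.74 : 100.00 : 55.79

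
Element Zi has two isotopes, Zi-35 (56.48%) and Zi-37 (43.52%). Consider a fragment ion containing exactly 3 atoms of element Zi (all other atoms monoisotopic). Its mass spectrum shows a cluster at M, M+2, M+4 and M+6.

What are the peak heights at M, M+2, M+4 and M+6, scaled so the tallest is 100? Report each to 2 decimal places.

The 3 Zi atoms are independent, so intensities follow the terms of (0.5648 + 0.4352)^3.
P(M) = 0.5648^3 = 0.180171
P(M+2) = 3 × 0.5648^2 × 0.4352^1 = 0.416485
P(M+4) = 3 × 0.5648^1 × 0.4352^2 = 0.320918
P(M+6) = 0.4352^3 = 0.082426
The M+2 peak is largest (0.416485); scaling to 100 gives 43.26 : 100.00 : 77.05 : 19.79.

43.26 : 100.00 : 77.05 : 19.79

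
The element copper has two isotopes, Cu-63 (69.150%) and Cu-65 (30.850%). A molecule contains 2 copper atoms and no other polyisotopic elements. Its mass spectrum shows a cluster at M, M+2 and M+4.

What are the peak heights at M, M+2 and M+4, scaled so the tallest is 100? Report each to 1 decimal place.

Each Cu atom is independently Cu-63 (p = 0.69150) or Cu-65 (q = 0.30850); the cluster is the binomial expansion (p + q)^2.
P(M) = 0.69150^2 = 0.478172
P(M+2) = 2 × 0.69150^1 × 0.30850^1 = 0.426656
P(M+4) = 0.30850^2 = 0.095172
The M peak is largest (0.478172); scaling to 100 gives 100.0 : 89.2 : 19.9.

100.0 : 89.2 : 19.9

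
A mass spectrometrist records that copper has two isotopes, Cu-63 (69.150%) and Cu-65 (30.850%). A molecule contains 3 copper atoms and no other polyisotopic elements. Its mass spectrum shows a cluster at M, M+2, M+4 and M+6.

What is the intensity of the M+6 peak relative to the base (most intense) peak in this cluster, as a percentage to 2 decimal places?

(0.69150 + 0.30850)^3 gives M 0.3307, M+2 0.4425, M+4 0.1974, M+6 0.0294; the largest is M+2.
P(M+2) = C(3,1) × 0.69150^2 × 0.30850^1 = 3 × 0.47817225 × 0.3085 = 0.442548 (base)
P(M+6) = C(3,3) × 0.69150^0 × 0.30850^3 = 1 × 1.0000 × 0.02936064 = 0.029361
Relative intensity = 0.029361 / 0.442548 × 100 = 6.63

6.63%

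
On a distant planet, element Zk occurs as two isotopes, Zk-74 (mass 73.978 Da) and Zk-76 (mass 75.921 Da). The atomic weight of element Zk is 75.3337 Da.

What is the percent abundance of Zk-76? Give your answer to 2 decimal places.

69.77%

Writing the weighted mean with unknown fraction x of Zk-74:
73.978·x + 75.921·(1 − x) = 75.3337
(73.978 − 75.921)·x = 75.3337 − 75.921
x = -0.5873 / -1.943 = 0.30226 → 30.23% Zk-74, 69.77% Zk-76.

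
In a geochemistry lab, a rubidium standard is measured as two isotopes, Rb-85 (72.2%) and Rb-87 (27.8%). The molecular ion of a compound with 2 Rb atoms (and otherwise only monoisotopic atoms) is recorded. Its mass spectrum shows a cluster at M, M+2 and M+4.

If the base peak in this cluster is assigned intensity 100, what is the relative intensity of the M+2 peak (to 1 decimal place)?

77.0

Binomial terms of (0.722 + 0.278)^2: M 0.5213, M+2 0.4014, M+4 0.0773 → M is the base peak.
P(M) = C(2,0) × 0.722^2 × 0.278^0 = 1 × 0.521284 × 1.0000 = 0.521284 (base)
P(M+2) = C(2,1) × 0.722^1 × 0.278^1 = 2 × 0.7220 × 0.2780 = 0.401432
Relative intensity = 0.401432 / 0.521284 × 100 = 77.0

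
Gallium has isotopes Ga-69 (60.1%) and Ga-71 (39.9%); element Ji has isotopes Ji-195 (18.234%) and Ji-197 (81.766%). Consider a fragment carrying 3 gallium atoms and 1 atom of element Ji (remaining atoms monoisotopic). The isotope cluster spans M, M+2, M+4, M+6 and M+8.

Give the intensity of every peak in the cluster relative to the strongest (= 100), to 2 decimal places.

9.75 : 63.16 : 100.00 : 60.68 : 12.80

Gallium pattern (n=3): 0.2170818 : 0.4323576 : 0.2870394 : 0.0635212
Element Ji pattern (n=1): 0.18234 : 0.81766
Convolve the two distributions (both contribute in 2-u steps):
  M: 0.2170818×0.18234 = 0.039583
  M+2: 0.2170818×0.81766 + 0.4323576×0.18234 = 0.256335
  M+4: 0.4323576×0.81766 + 0.2870394×0.18234 = 0.405860
  M+6: 0.2870394×0.81766 + 0.0635212×0.18234 = 0.246283
  M+8: 0.0635212×0.81766 = 0.051939
Scale to base peak (0.405860) = 100: 9.75 : 63.16 : 100.00 : 60.68 : 12.80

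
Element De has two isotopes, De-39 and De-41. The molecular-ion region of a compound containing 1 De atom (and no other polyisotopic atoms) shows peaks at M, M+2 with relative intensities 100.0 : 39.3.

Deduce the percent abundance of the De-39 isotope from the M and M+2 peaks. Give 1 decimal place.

71.8%

Let p = fractional abundance of De-39. I(M+2)/I(M) = [C(1,1)·p^0·(1−p)] / p^1 = 1·(1−p)/p = 39.3/100.0 = 0.3930
(1−p)/p = 0.3930/1 = 0.3930  ⇒  p = 1/(1 + 0.3930) = 0.7179
De-39: 71.8%, De-41: 28.2%.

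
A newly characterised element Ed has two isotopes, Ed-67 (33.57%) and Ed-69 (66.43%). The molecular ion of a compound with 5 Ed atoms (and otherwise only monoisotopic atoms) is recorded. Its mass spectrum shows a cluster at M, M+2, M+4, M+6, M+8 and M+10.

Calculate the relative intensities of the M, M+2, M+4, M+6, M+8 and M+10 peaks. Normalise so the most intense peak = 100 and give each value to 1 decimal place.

Expanding (0.3357 + 0.6643)^5:
P(M) = 0.3357^5 = 0.004263
P(M+2) = 5 × 0.3357^4 × 0.6643^1 = 0.042183
P(M+4) = 10 × 0.3357^3 × 0.6643^2 = 0.166949
P(M+6) = 10 × 0.3357^2 × 0.6643^3 = 0.330366
P(M+8) = 5 × 0.3357^1 × 0.6643^4 = 0.326872
P(M+10) = 0.6643^5 = 0.129366
The M+6 peak is largest (0.330366); scaling to 100 gives 1.3 : 12.8 : 50.5 : 100.0 : 98.9 : 39.2.

1.3 : 12.8 : 50.5 : 100.0 : 98.9 : 39.2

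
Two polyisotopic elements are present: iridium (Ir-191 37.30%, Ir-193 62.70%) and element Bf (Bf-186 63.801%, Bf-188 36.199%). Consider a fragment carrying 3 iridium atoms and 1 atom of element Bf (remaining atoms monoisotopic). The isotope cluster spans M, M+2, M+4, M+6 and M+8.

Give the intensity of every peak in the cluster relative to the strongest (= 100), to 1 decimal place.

8.8 : 49.5 : 100.0 : 84.3 : 23.8

Iridium pattern (n=3): 0.05189512 : 0.26170165 : 0.43991135 : 0.24649188
Element Bf pattern (n=1): 0.63801 : 0.36199
Convolve the two distributions (both contribute in 2-u steps):
  M: 0.05189512×0.63801 = 0.033110
  M+2: 0.05189512×0.36199 + 0.26170165×0.63801 = 0.185754
  M+4: 0.26170165×0.36199 + 0.43991135×0.63801 = 0.375401
  M+6: 0.43991135×0.36199 + 0.24649188×0.63801 = 0.316508
  M+8: 0.24649188×0.36199 = 0.089228
Scale to base peak (0.375401) = 100: 8.8 : 49.5 : 100.0 : 84.3 : 23.8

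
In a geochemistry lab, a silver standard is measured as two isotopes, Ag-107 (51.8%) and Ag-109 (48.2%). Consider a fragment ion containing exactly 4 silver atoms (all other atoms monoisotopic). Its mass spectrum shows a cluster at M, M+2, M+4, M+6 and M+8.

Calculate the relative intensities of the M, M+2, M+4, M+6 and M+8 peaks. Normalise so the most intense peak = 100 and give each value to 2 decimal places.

19.25 : 71.65 : 100.00 : 62.03 : 14.43

Expanding (0.518 + 0.482)^4:
P(M) = 0.518^4 = 0.071998
P(M+2) = 4 × 0.518^3 × 0.482^1 = 0.267976
P(M+4) = 6 × 0.518^2 × 0.482^2 = 0.374029
P(M+6) = 4 × 0.518^1 × 0.482^3 = 0.232023
P(M+8) = 0.482^4 = 0.053974
The M+4 peak is largest (0.374029); scaling to 100 gives 19.25 : 71.65 : 100.00 : 62.03 : 14.43.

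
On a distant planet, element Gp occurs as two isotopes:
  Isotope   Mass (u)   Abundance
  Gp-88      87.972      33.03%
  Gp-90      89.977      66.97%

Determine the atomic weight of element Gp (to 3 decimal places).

The abundance-weighted mean is 0.3303 × 87.972 + 0.6697 × 89.977
= 29.0572 + 60.2576 = 89.3148 u

89.315 u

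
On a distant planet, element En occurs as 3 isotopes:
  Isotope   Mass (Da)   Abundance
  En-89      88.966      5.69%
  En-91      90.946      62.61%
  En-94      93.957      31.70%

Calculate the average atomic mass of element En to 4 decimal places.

91.7878 Da

Average mass = Σ (abundance × isotope mass) = 0.0569 × 88.966 + 0.6261 × 90.946 + 0.3170 × 93.957
= 5.06217 + 56.94129 + 29.78437 = 91.78783 Da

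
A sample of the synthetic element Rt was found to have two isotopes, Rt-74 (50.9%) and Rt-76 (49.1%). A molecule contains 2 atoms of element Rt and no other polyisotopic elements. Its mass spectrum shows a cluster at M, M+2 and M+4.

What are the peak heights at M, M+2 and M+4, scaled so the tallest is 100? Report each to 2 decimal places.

Each Rt atom is independently Rt-74 (p = 0.509) or Rt-76 (q = 0.491); the cluster is the binomial expansion (p + q)^2.
P(M) = 0.509^2 = 0.259081
P(M+2) = 2 × 0.509^1 × 0.491^1 = 0.499838
P(M+4) = 0.491^2 = 0.241081
The M+2 peak is largest (0.499838); scaling to 100 gives 51.83 : 100.00 : 48.23.

51.83 : 100.00 : 48.23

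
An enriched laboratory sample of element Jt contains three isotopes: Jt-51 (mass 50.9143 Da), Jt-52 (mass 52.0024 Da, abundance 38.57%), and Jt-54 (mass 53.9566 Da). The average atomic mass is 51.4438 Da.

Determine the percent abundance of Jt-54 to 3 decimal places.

3.610%

Let x and y be the fractions of Jt-51 and Jt-54. Then x + y = 1 − 0.3857 = 0.6143 and 50.9143x + 53.9566y = 51.4438 − 0.3857×52.0024 = 31.38647432.
Substituting: 50.9143x + 53.9566(0.6143 − x) = 31.38647432
(50.9143 − 53.9566)x = -1.75906506  ⇒  x = 0.57820, y = 0.03610
Jt-51: 57.820%, Jt-54: 3.610%.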